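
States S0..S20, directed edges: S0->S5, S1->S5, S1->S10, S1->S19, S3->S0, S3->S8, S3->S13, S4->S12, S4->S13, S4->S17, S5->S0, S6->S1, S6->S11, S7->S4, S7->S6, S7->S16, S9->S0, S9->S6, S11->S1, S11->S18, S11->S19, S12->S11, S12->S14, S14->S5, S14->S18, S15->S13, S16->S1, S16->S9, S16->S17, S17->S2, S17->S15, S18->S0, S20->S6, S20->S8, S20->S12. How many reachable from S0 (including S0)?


BFS from S0:
  layer 0: {S0}
  layer 1: {S5}
Reachable set: {S0, S5}
Count = 2

2


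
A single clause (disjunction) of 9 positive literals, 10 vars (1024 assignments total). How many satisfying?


Step 1: Total=2^10=1024
Step 2: Unsat when all 9 false: 2^1=2
Step 3: Sat=1024-2=1022

1022


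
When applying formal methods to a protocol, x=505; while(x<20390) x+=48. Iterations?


Step 1: x goes from 505 toward 20390 by 48; the body runs while x<20390, so iterations = ceil((bound-start)/step)
Step 2: Distance=19885
Step 3: ceil(19885/48)=415

415


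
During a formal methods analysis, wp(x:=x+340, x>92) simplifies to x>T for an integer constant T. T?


Formula: wp(x:=E, P) = P[E/x] (substitute E for x in postcondition)
Step 1: Postcondition: x>92
Step 2: Substitute x+340 for x: x+340>92
Step 3: Solve for x: x > 92-340 = -248

-248


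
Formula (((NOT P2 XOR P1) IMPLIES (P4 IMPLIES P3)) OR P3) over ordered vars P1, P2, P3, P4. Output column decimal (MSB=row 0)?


Formula: (((NOT P2 XOR P1) IMPLIES (P4 IMPLIES P3)) OR P3) over P1, P2, P3, P4 (16 rows)
Evaluate each row (bits = P1,P2,P3,P4, MSB first):
  row 0 [0000]: (((NOT 0 XOR 0) IMPLIES (0 IMPLIES 0)) OR 0) -> 1
  row 1 [0001]: (((NOT 0 XOR 0) IMPLIES (1 IMPLIES 0)) OR 0) -> 0
  row 2 [0010]: (((NOT 0 XOR 0) IMPLIES (0 IMPLIES 1)) OR 1) -> 1
  row 3 [0011]: (((NOT 0 XOR 0) IMPLIES (1 IMPLIES 1)) OR 1) -> 1
  row 4 [0100]: (((NOT 1 XOR 0) IMPLIES (0 IMPLIES 0)) OR 0) -> 1
  row 5 [0101]: (((NOT 1 XOR 0) IMPLIES (1 IMPLIES 0)) OR 0) -> 1
  row 6 [0110]: (((NOT 1 XOR 0) IMPLIES (0 IMPLIES 1)) OR 1) -> 1
  row 7 [0111]: (((NOT 1 XOR 0) IMPLIES (1 IMPLIES 1)) OR 1) -> 1
  row 8 [1000]: (((NOT 0 XOR 1) IMPLIES (0 IMPLIES 0)) OR 0) -> 1
  row 9 [1001]: (((NOT 0 XOR 1) IMPLIES (1 IMPLIES 0)) OR 0) -> 1
  row 10 [1010]: (((NOT 0 XOR 1) IMPLIES (0 IMPLIES 1)) OR 1) -> 1
  row 11 [1011]: (((NOT 0 XOR 1) IMPLIES (1 IMPLIES 1)) OR 1) -> 1
  row 12 [1100]: (((NOT 1 XOR 1) IMPLIES (0 IMPLIES 0)) OR 0) -> 1
  row 13 [1101]: (((NOT 1 XOR 1) IMPLIES (1 IMPLIES 0)) OR 0) -> 0
  row 14 [1110]: (((NOT 1 XOR 1) IMPLIES (0 IMPLIES 1)) OR 1) -> 1
  row 15 [1111]: (((NOT 1 XOR 1) IMPLIES (1 IMPLIES 1)) OR 1) -> 1
Full result column, 4 rows per line (P1,P2 fixed per line; P3,P4 runs 00..11 left to right):
  rows 0-3 [P1,P2=00]: 1011  = hex B
  rows 4-7 [P1,P2=01]: 1111  = hex F
  rows 8-11 [P1,P2=10]: 1111  = hex F
  rows 12-15 [P1,P2=11]: 1011  = hex B
Output column (row 0 .. row 15) = 1011111111111011
Output column grouped in 4s = 1011 1111 1111 1011 = 0xBFFB
Convert to decimal digit by digit (value = value*16 + digit):
  B -> 11
  11*16 + 15 (F) = 191
  191*16 + 15 (F) = 3071
  3071*16 + 11 (B) = 49147
Decimal = 49147

49147


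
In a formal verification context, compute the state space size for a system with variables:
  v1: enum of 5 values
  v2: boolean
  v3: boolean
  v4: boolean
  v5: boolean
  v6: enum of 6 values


State space = product of domain sizes of all variables.
Domain sizes:
  v1 (enum of 5 values): 5
  v2 (boolean): 2
  v3 (boolean): 2
  v4 (boolean): 2
  v5 (boolean): 2
  v6 (enum of 6 values): 6
Product = 5 * 2 * 2 * 2 * 2 * 6 = 480

480


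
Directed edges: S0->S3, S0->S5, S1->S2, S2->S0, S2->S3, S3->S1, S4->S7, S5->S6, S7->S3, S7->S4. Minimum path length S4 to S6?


BFS layer-by-layer from S4:
  dist 0: {S4}
  dist 1: {S7}
  dist 2: {S3}
  dist 3: {S1}
  dist 4: {S2}
  dist 5: {S0}
  dist 6: {S5}
  dist 7: {S6}
  -> S6 reached at distance 7
Shortest path length = 7

7


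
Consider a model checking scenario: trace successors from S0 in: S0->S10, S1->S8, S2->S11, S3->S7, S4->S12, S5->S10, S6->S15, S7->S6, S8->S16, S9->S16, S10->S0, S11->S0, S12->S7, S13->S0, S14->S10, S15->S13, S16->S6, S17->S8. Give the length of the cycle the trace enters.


Trace from S0 until a state repeats:
  S0 -> S10 -> S0
S0 first seen at step 0, revisited at step 2.
Cycle length = 2 - 0 = 2

2


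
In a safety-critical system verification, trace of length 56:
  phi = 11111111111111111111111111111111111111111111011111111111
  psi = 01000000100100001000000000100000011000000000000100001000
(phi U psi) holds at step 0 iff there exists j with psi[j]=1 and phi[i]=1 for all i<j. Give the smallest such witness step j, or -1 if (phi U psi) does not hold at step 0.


(phi U psi) at 0: need smallest j with psi[j]=1 and phi[i]=1 for all i in [0,j).
Scan from step 0:
  step 0: phi=1, psi=0 -> continue
  step 1: psi=1 and phi held for [0,1) -> witness found
Witness step = 1

1


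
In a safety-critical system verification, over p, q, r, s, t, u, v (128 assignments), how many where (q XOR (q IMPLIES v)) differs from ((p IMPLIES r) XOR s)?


F1 = (q XOR (q IMPLIES v))
F2 = ((p IMPLIES r) XOR s)
Evaluate both on each of 128 rows (bits = p,q,r,s,t,u,v):
  row 0 [0000000]: F1=1 F2=1 -> 0
  row 1 [0000001]: F1=1 F2=1 -> 0
  row 2 [0000010]: F1=1 F2=1 -> 0
  row 3 [0000011]: F1=1 F2=1 -> 0
  row 4 [0000100]: F1=1 F2=1 -> 0
  (every remaining row is evaluated the same way; all 128 results are listed next)
Full result column, 8 rows per line (p,q,r,s fixed per line; t,u,v runs 000..111 left to right):
  rows 0-7 [p,q,r,s=0000]: 00000000  (ones: 0)
  rows 8-15 [p,q,r,s=0001]: 11111111  (ones: 8)
  rows 16-23 [p,q,r,s=0010]: 00000000  (ones: 0)
  rows 24-31 [p,q,r,s=0011]: 11111111  (ones: 8)
  rows 32-39 [p,q,r,s=0100]: 01010101  (ones: 4)
  rows 40-47 [p,q,r,s=0101]: 10101010  (ones: 4)
  rows 48-55 [p,q,r,s=0110]: 01010101  (ones: 4)
  rows 56-63 [p,q,r,s=0111]: 10101010  (ones: 4)
  rows 64-71 [p,q,r,s=1000]: 11111111  (ones: 8)
  rows 72-79 [p,q,r,s=1001]: 00000000  (ones: 0)
  rows 80-87 [p,q,r,s=1010]: 00000000  (ones: 0)
  rows 88-95 [p,q,r,s=1011]: 11111111  (ones: 8)
  rows 96-103 [p,q,r,s=1100]: 10101010  (ones: 4)
  rows 104-111 [p,q,r,s=1101]: 01010101  (ones: 4)
  rows 112-119 [p,q,r,s=1110]: 01010101  (ones: 4)
  rows 120-127 [p,q,r,s=1111]: 10101010  (ones: 4)
Disagreements = 0+8+0+8+4+4+4+4+8+0+0+8+4+4+4+4 = 64

64


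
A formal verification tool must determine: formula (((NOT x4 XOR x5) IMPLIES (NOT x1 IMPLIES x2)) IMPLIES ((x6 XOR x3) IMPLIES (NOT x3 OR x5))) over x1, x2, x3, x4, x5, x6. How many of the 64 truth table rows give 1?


Formula: (((NOT x4 XOR x5) IMPLIES (NOT x1 IMPLIES x2)) IMPLIES ((x6 XOR x3) IMPLIES (NOT x3 OR x5))) over 6 vars (64 rows)
Evaluate each row (x1, x2, x3, x4, x5, x6 as bits, MSB first):
  row 0 [000000]: (((NOT 0 XOR 0) IMPLIES (NOT 0 IMPLIES 0)) IMPLIES ((0 XOR 0) IMPLIES (NOT 0 OR 0))) -> 1
  row 1 [000001]: (((NOT 0 XOR 0) IMPLIES (NOT 0 IMPLIES 0)) IMPLIES ((1 XOR 0) IMPLIES (NOT 0 OR 0))) -> 1
  row 2 [000010]: (((NOT 0 XOR 1) IMPLIES (NOT 0 IMPLIES 0)) IMPLIES ((0 XOR 0) IMPLIES (NOT 0 OR 1))) -> 1
  row 3 [000011]: (((NOT 0 XOR 1) IMPLIES (NOT 0 IMPLIES 0)) IMPLIES ((1 XOR 0) IMPLIES (NOT 0 OR 1))) -> 1
  row 4 [000100]: (((NOT 1 XOR 0) IMPLIES (NOT 0 IMPLIES 0)) IMPLIES ((0 XOR 0) IMPLIES (NOT 0 OR 0))) -> 1
  (every remaining row is evaluated the same way; all 64 results are listed next)
Full result column, 8 rows per line (x1,x2,x3 fixed per line; x4,x5,x6 runs 000..111 left to right):
  rows 0-7 [x1,x2,x3=000]: 11111111  (ones: 8)
  rows 8-15 [x1,x2,x3=001]: 11110111  (ones: 7)
  rows 16-23 [x1,x2,x3=010]: 11111111  (ones: 8)
  rows 24-31 [x1,x2,x3=011]: 01110111  (ones: 6)
  rows 32-39 [x1,x2,x3=100]: 11111111  (ones: 8)
  rows 40-47 [x1,x2,x3=101]: 01110111  (ones: 6)
  rows 48-55 [x1,x2,x3=110]: 11111111  (ones: 8)
  rows 56-63 [x1,x2,x3=111]: 01110111  (ones: 6)
Count of 1-rows = 8+7+8+6+8+6+8+6 = 57

57


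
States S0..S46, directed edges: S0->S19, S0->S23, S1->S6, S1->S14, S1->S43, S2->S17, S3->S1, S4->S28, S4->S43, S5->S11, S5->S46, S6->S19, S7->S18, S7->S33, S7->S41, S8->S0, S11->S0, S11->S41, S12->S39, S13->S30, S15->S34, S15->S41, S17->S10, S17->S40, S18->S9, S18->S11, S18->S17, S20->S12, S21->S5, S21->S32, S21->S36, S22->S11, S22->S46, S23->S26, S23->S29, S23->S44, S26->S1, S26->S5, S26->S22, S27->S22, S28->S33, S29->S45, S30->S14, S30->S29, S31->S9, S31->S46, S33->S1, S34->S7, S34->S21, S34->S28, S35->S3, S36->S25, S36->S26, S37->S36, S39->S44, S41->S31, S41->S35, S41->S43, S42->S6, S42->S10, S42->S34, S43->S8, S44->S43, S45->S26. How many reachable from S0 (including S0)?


BFS from S0:
  layer 0: {S0}
  layer 1: {S19, S23}
  layer 2: {S26, S29, S44}
  layer 3: {S1, S5, S22, S43, S45}
  layer 4: {S6, S8, S11, S14, S46}
  layer 5: {S41}
  layer 6: {S31, S35}
  layer 7: {S3, S9}
Reachable set: {S0, S1, S3, S5, S6, S8, S9, S11, S14, S19, S22, S23, S26, S29, S31, S35, S41, S43, S44, S45, S46}
Count = 21

21


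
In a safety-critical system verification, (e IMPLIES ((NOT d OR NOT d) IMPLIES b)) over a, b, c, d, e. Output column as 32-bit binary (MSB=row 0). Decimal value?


Formula: (e IMPLIES ((NOT d OR NOT d) IMPLIES b)) over a, b, c, d, e (32 rows)
Evaluate each row (bits = a,b,c,d,e, MSB first):
  row 0 [00000]: (0 IMPLIES ((NOT 0 OR NOT 0) IMPLIES 0)) -> 1
  row 1 [00001]: (1 IMPLIES ((NOT 0 OR NOT 0) IMPLIES 0)) -> 0
  row 2 [00010]: (0 IMPLIES ((NOT 1 OR NOT 1) IMPLIES 0)) -> 1
  row 3 [00011]: (1 IMPLIES ((NOT 1 OR NOT 1) IMPLIES 0)) -> 1
  row 4 [00100]: (0 IMPLIES ((NOT 0 OR NOT 0) IMPLIES 0)) -> 1
  row 5 [00101]: (1 IMPLIES ((NOT 0 OR NOT 0) IMPLIES 0)) -> 0
  row 6 [00110]: (0 IMPLIES ((NOT 1 OR NOT 1) IMPLIES 0)) -> 1
  row 7 [00111]: (1 IMPLIES ((NOT 1 OR NOT 1) IMPLIES 0)) -> 1
  row 8 [01000]: (0 IMPLIES ((NOT 0 OR NOT 0) IMPLIES 1)) -> 1
  row 9 [01001]: (1 IMPLIES ((NOT 0 OR NOT 0) IMPLIES 1)) -> 1
  row 10 [01010]: (0 IMPLIES ((NOT 1 OR NOT 1) IMPLIES 1)) -> 1
  row 11 [01011]: (1 IMPLIES ((NOT 1 OR NOT 1) IMPLIES 1)) -> 1
  row 12 [01100]: (0 IMPLIES ((NOT 0 OR NOT 0) IMPLIES 1)) -> 1
  row 13 [01101]: (1 IMPLIES ((NOT 0 OR NOT 0) IMPLIES 1)) -> 1
  row 14 [01110]: (0 IMPLIES ((NOT 1 OR NOT 1) IMPLIES 1)) -> 1
  row 15 [01111]: (1 IMPLIES ((NOT 1 OR NOT 1) IMPLIES 1)) -> 1
  row 16 [10000]: (0 IMPLIES ((NOT 0 OR NOT 0) IMPLIES 0)) -> 1
  row 17 [10001]: (1 IMPLIES ((NOT 0 OR NOT 0) IMPLIES 0)) -> 0
  row 18 [10010]: (0 IMPLIES ((NOT 1 OR NOT 1) IMPLIES 0)) -> 1
  row 19 [10011]: (1 IMPLIES ((NOT 1 OR NOT 1) IMPLIES 0)) -> 1
  row 20 [10100]: (0 IMPLIES ((NOT 0 OR NOT 0) IMPLIES 0)) -> 1
  row 21 [10101]: (1 IMPLIES ((NOT 0 OR NOT 0) IMPLIES 0)) -> 0
  row 22 [10110]: (0 IMPLIES ((NOT 1 OR NOT 1) IMPLIES 0)) -> 1
  row 23 [10111]: (1 IMPLIES ((NOT 1 OR NOT 1) IMPLIES 0)) -> 1
  row 24 [11000]: (0 IMPLIES ((NOT 0 OR NOT 0) IMPLIES 1)) -> 1
  row 25 [11001]: (1 IMPLIES ((NOT 0 OR NOT 0) IMPLIES 1)) -> 1
  row 26 [11010]: (0 IMPLIES ((NOT 1 OR NOT 1) IMPLIES 1)) -> 1
  row 27 [11011]: (1 IMPLIES ((NOT 1 OR NOT 1) IMPLIES 1)) -> 1
  row 28 [11100]: (0 IMPLIES ((NOT 0 OR NOT 0) IMPLIES 1)) -> 1
  row 29 [11101]: (1 IMPLIES ((NOT 0 OR NOT 0) IMPLIES 1)) -> 1
  row 30 [11110]: (0 IMPLIES ((NOT 1 OR NOT 1) IMPLIES 1)) -> 1
  row 31 [11111]: (1 IMPLIES ((NOT 1 OR NOT 1) IMPLIES 1)) -> 1
Full result column, 4 rows per line (a,b,c fixed per line; d,e runs 00..11 left to right):
  rows 0-3 [a,b,c=000]: 1011  = hex B
  rows 4-7 [a,b,c=001]: 1011  = hex B
  rows 8-11 [a,b,c=010]: 1111  = hex F
  rows 12-15 [a,b,c=011]: 1111  = hex F
  rows 16-19 [a,b,c=100]: 1011  = hex B
  rows 20-23 [a,b,c=101]: 1011  = hex B
  rows 24-27 [a,b,c=110]: 1111  = hex F
  rows 28-31 [a,b,c=111]: 1111  = hex F
Output column (row 0 .. row 31) = 10111011111111111011101111111111
Output column grouped in 4s = 1011 1011 1111 1111 1011 1011 1111 1111 = 0xBBFFBBFF
Convert to decimal digit by digit (value = value*16 + digit):
  B -> 11
  11*16 + 11 (B) = 187
  187*16 + 15 (F) = 3007
  3007*16 + 15 (F) = 48127
  48127*16 + 11 (B) = 770043
  770043*16 + 11 (B) = 12320699
  12320699*16 + 15 (F) = 197131199
  197131199*16 + 15 (F) = 3154099199
Decimal = 3154099199

3154099199


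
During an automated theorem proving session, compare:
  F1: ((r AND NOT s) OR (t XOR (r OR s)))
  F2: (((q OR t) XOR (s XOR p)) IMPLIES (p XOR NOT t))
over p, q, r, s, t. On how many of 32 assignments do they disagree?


F1 = ((r AND NOT s) OR (t XOR (r OR s)))
F2 = (((q OR t) XOR (s XOR p)) IMPLIES (p XOR NOT t))
Evaluate both on each of 32 rows (bits = p,q,r,s,t):
  row 0 [00000]: F1=0 F2=1 (differ) -> 1
  row 1 [00001]: F1=1 F2=0 (differ) -> 1
  row 2 [00010]: F1=1 F2=1 -> 0
  row 3 [00011]: F1=0 F2=1 (differ) -> 1
  row 4 [00100]: F1=1 F2=1 -> 0
  row 5 [00101]: F1=1 F2=0 (differ) -> 1
  row 6 [00110]: F1=1 F2=1 -> 0
  row 7 [00111]: F1=0 F2=1 (differ) -> 1
  row 8 [01000]: F1=0 F2=1 (differ) -> 1
  row 9 [01001]: F1=1 F2=0 (differ) -> 1
  row 10 [01010]: F1=1 F2=1 -> 0
  row 11 [01011]: F1=0 F2=1 (differ) -> 1
  row 12 [01100]: F1=1 F2=1 -> 0
  row 13 [01101]: F1=1 F2=0 (differ) -> 1
  row 14 [01110]: F1=1 F2=1 -> 0
  row 15 [01111]: F1=0 F2=1 (differ) -> 1
  row 16 [10000]: F1=0 F2=0 -> 0
  row 17 [10001]: F1=1 F2=1 -> 0
  row 18 [10010]: F1=1 F2=1 -> 0
  row 19 [10011]: F1=0 F2=1 (differ) -> 1
  row 20 [10100]: F1=1 F2=0 (differ) -> 1
  row 21 [10101]: F1=1 F2=1 -> 0
  row 22 [10110]: F1=1 F2=1 -> 0
  row 23 [10111]: F1=0 F2=1 (differ) -> 1
  row 24 [11000]: F1=0 F2=1 (differ) -> 1
  row 25 [11001]: F1=1 F2=1 -> 0
  row 26 [11010]: F1=1 F2=0 (differ) -> 1
  row 27 [11011]: F1=0 F2=1 (differ) -> 1
  row 28 [11100]: F1=1 F2=1 -> 0
  row 29 [11101]: F1=1 F2=1 -> 0
  row 30 [11110]: F1=1 F2=0 (differ) -> 1
  row 31 [11111]: F1=0 F2=1 (differ) -> 1
Full result column, 8 rows per line (p,q fixed per line; r,s,t runs 000..111 left to right):
  rows 0-7 [p,q=00]: 11010101  (ones: 5)
  rows 8-15 [p,q=01]: 11010101  (ones: 5)
  rows 16-23 [p,q=10]: 00011001  (ones: 3)
  rows 24-31 [p,q=11]: 10110011  (ones: 5)
Disagreements = 5+5+3+5 = 18

18


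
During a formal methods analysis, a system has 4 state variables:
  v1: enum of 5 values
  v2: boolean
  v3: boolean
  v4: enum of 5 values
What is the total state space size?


State space = product of domain sizes of all variables.
Domain sizes:
  v1 (enum of 5 values): 5
  v2 (boolean): 2
  v3 (boolean): 2
  v4 (enum of 5 values): 5
Product = 5 * 2 * 2 * 5 = 100

100


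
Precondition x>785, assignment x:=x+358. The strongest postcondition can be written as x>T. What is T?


Formula: sp(P, x:=E) = exists old_x. (x = E[old_x/x]) AND P[old_x/x] (old_x is the value of x before the assignment; eliminate old_x by solving x = E[old_x/x] for old_x)
Step 1: Precondition P: x>785, i.e. old_x > 785
Step 2: Assignment gives x = old_x + 358, so old_x = x - 358
Step 3: Substitute into P: x - 358 > 785
Step 4: Simplify: x > 785+358 = 1143

1143


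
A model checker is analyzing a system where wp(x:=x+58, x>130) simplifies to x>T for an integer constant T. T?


Formula: wp(x:=E, P) = P[E/x] (substitute E for x in postcondition)
Step 1: Postcondition: x>130
Step 2: Substitute x+58 for x: x+58>130
Step 3: Solve for x: x > 130-58 = 72

72


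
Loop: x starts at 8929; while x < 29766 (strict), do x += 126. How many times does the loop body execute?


Step 1: x goes from 8929 toward 29766 by 126; the body runs while x<29766, so iterations = ceil((bound-start)/step)
Step 2: Distance=20837
Step 3: ceil(20837/126)=166

166


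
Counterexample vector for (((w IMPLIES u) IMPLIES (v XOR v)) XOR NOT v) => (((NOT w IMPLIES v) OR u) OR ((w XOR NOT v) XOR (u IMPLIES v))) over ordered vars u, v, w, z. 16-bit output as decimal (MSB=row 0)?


F1 = (((w IMPLIES u) IMPLIES (v XOR v)) XOR NOT v)
F2 = (((NOT w IMPLIES v) OR u) OR ((w XOR NOT v) XOR (u IMPLIES v)))
Counterexample to F1=>F2 is where F1=1 and F2=0.
Evaluate each row (bits = u,v,w,z, MSB first):
  row 0 [0000]: F1=1 F2=0 -> F1&~F2 -> 1
  row 1 [0001]: F1=1 F2=0 -> F1&~F2 -> 1
  row 2 [0010]: F1=0 F2=1 -> F1&~F2 -> 0
  row 3 [0011]: F1=0 F2=1 -> F1&~F2 -> 0
  row 4 [0100]: F1=0 F2=1 -> F1&~F2 -> 0
  row 5 [0101]: F1=0 F2=1 -> F1&~F2 -> 0
  row 6 [0110]: F1=1 F2=1 -> F1&~F2 -> 0
  row 7 [0111]: F1=1 F2=1 -> F1&~F2 -> 0
  row 8 [1000]: F1=1 F2=1 -> F1&~F2 -> 0
  row 9 [1001]: F1=1 F2=1 -> F1&~F2 -> 0
  row 10 [1010]: F1=1 F2=1 -> F1&~F2 -> 0
  row 11 [1011]: F1=1 F2=1 -> F1&~F2 -> 0
  row 12 [1100]: F1=0 F2=1 -> F1&~F2 -> 0
  row 13 [1101]: F1=0 F2=1 -> F1&~F2 -> 0
  row 14 [1110]: F1=0 F2=1 -> F1&~F2 -> 0
  row 15 [1111]: F1=0 F2=1 -> F1&~F2 -> 0
Full result column, 4 rows per line (u,v fixed per line; w,z runs 00..11 left to right):
  rows 0-3 [u,v=00]: 1100  = hex C
  rows 4-7 [u,v=01]: 0000  = hex 0
  rows 8-11 [u,v=10]: 0000  = hex 0
  rows 12-15 [u,v=11]: 0000  = hex 0
Counterexample vector (row 0 .. row 15) = 1100000000000000
Output column grouped in 4s = 1100 0000 0000 0000 = 0xC000
Convert to decimal digit by digit (value = value*16 + digit):
  C -> 12
  12*16 + 0 = 192
  192*16 + 0 = 3072
  3072*16 + 0 = 49152
Decimal = 49152

49152


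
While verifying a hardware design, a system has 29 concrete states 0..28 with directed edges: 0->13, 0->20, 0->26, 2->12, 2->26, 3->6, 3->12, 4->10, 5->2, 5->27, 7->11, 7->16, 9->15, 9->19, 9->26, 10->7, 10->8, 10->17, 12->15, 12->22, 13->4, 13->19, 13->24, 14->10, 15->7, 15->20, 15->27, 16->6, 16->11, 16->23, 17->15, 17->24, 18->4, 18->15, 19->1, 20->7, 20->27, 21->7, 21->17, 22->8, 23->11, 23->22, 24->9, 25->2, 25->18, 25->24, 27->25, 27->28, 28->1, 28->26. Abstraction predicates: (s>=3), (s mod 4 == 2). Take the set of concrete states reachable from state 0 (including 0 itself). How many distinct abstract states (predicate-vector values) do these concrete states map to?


BFS from 0:
Concrete reachable: {0, 1, 2, 4, 6, 7, 8, 9, 10, 11, 12, 13, 15, 16, 17, 18, 19, 20, 22, 23, 24, 25, 26, 27, 28}
Abstract via predicates (s>=3), (s mod 4 == 2):
  (0,0) <- {0, 1}
  (0,1) <- {2}
  (1,0) <- {4, 7, 8, 9, 11, 12, 13, 15, 16, 17, 19, 20, 23, 24, 25, 27, 28}
  (1,1) <- {6, 10, 18, 22, 26}
Distinct abstract states = 4

4


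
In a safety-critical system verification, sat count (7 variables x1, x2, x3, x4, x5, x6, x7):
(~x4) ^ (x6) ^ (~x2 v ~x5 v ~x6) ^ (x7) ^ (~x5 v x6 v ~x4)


CNF with 5 clauses over 7 vars (128 assignments).
An assignment satisfies CNF iff every clause has >=1 true literal.
Check each row (bits = x1,x2,x3,x4,x5,x6,x7; clause T/F shown):
  row 0 [0000000]: clauses=TFTFT -> 0
  row 1 [0000001]: clauses=TFTTT -> 0
  row 2 [0000010]: clauses=TTTFT -> 0
  row 3 [0000011]: clauses=TTTTT -> 1
  row 4 [0000100]: clauses=TFTFT -> 0
  (every remaining row is evaluated the same way; all 128 results are listed next)
Full result column, 8 rows per line (x1,x2,x3,x4 fixed per line; x5,x6,x7 runs 000..111 left to right):
  rows 0-7 [x1,x2,x3,x4=0000]: 00010001  (ones: 2)
  rows 8-15 [x1,x2,x3,x4=0001]: 00000000  (ones: 0)
  rows 16-23 [x1,x2,x3,x4=0010]: 00010001  (ones: 2)
  rows 24-31 [x1,x2,x3,x4=0011]: 00000000  (ones: 0)
  rows 32-39 [x1,x2,x3,x4=0100]: 00010000  (ones: 1)
  rows 40-47 [x1,x2,x3,x4=0101]: 00000000  (ones: 0)
  rows 48-55 [x1,x2,x3,x4=0110]: 00010000  (ones: 1)
  rows 56-63 [x1,x2,x3,x4=0111]: 00000000  (ones: 0)
  rows 64-71 [x1,x2,x3,x4=1000]: 00010001  (ones: 2)
  rows 72-79 [x1,x2,x3,x4=1001]: 00000000  (ones: 0)
  rows 80-87 [x1,x2,x3,x4=1010]: 00010001  (ones: 2)
  rows 88-95 [x1,x2,x3,x4=1011]: 00000000  (ones: 0)
  rows 96-103 [x1,x2,x3,x4=1100]: 00010000  (ones: 1)
  rows 104-111 [x1,x2,x3,x4=1101]: 00000000  (ones: 0)
  rows 112-119 [x1,x2,x3,x4=1110]: 00010000  (ones: 1)
  rows 120-127 [x1,x2,x3,x4=1111]: 00000000  (ones: 0)
Satisfying assignments = 2+0+2+0+1+0+1+0+2+0+2+0+1+0+1+0 = 12

12


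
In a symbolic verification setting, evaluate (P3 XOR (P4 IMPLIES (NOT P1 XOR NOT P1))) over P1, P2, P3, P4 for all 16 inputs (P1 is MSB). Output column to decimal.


Formula: (P3 XOR (P4 IMPLIES (NOT P1 XOR NOT P1))) over P1, P2, P3, P4 (16 rows)
Evaluate each row (bits = P1,P2,P3,P4, MSB first):
  row 0 [0000]: (0 XOR (0 IMPLIES (NOT 0 XOR NOT 0))) -> 1
  row 1 [0001]: (0 XOR (1 IMPLIES (NOT 0 XOR NOT 0))) -> 0
  row 2 [0010]: (1 XOR (0 IMPLIES (NOT 0 XOR NOT 0))) -> 0
  row 3 [0011]: (1 XOR (1 IMPLIES (NOT 0 XOR NOT 0))) -> 1
  row 4 [0100]: (0 XOR (0 IMPLIES (NOT 0 XOR NOT 0))) -> 1
  row 5 [0101]: (0 XOR (1 IMPLIES (NOT 0 XOR NOT 0))) -> 0
  row 6 [0110]: (1 XOR (0 IMPLIES (NOT 0 XOR NOT 0))) -> 0
  row 7 [0111]: (1 XOR (1 IMPLIES (NOT 0 XOR NOT 0))) -> 1
  row 8 [1000]: (0 XOR (0 IMPLIES (NOT 1 XOR NOT 1))) -> 1
  row 9 [1001]: (0 XOR (1 IMPLIES (NOT 1 XOR NOT 1))) -> 0
  row 10 [1010]: (1 XOR (0 IMPLIES (NOT 1 XOR NOT 1))) -> 0
  row 11 [1011]: (1 XOR (1 IMPLIES (NOT 1 XOR NOT 1))) -> 1
  row 12 [1100]: (0 XOR (0 IMPLIES (NOT 1 XOR NOT 1))) -> 1
  row 13 [1101]: (0 XOR (1 IMPLIES (NOT 1 XOR NOT 1))) -> 0
  row 14 [1110]: (1 XOR (0 IMPLIES (NOT 1 XOR NOT 1))) -> 0
  row 15 [1111]: (1 XOR (1 IMPLIES (NOT 1 XOR NOT 1))) -> 1
Full result column, 4 rows per line (P1,P2 fixed per line; P3,P4 runs 00..11 left to right):
  rows 0-3 [P1,P2=00]: 1001  = hex 9
  rows 4-7 [P1,P2=01]: 1001  = hex 9
  rows 8-11 [P1,P2=10]: 1001  = hex 9
  rows 12-15 [P1,P2=11]: 1001  = hex 9
Output column (row 0 .. row 15) = 1001100110011001
Output column grouped in 4s = 1001 1001 1001 1001 = 0x9999
Convert to decimal digit by digit (value = value*16 + digit):
  9 -> 9
  9*16 + 9 = 153
  153*16 + 9 = 2457
  2457*16 + 9 = 39321
Decimal = 39321

39321


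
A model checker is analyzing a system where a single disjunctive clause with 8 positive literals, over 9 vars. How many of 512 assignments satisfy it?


Step 1: Total=2^9=512
Step 2: Unsat when all 8 false: 2^1=2
Step 3: Sat=512-2=510

510


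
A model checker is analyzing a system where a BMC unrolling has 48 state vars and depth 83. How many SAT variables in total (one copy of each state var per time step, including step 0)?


BMC unrolls to depth k, creating one copy of each state var for steps 0..k.
Step count = 83 + 1 = 84 (steps 0 through 83)
Vars per step = 48
Total = 48 * 84 = 4032

4032


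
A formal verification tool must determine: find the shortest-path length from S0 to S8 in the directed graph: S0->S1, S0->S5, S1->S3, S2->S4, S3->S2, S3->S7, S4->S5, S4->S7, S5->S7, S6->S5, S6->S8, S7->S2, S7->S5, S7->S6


BFS layer-by-layer from S0:
  dist 0: {S0}
  dist 1: {S1, S5}
  dist 2: {S3, S7}
  dist 3: {S2, S6}
  dist 4: {S4, S8}
  -> S8 reached at distance 4
Shortest path length = 4

4


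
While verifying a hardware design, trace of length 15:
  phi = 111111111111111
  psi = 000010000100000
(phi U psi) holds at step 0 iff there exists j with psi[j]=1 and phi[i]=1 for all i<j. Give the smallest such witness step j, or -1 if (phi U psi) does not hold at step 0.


(phi U psi) at 0: need smallest j with psi[j]=1 and phi[i]=1 for all i in [0,j).
Scan from step 0:
  step 0: phi=1, psi=0 -> continue
  step 1: phi=1, psi=0 -> continue
  step 2: phi=1, psi=0 -> continue
  step 3: phi=1, psi=0 -> continue
  step 4: psi=1 and phi held for [0,4) -> witness found
Witness step = 4

4


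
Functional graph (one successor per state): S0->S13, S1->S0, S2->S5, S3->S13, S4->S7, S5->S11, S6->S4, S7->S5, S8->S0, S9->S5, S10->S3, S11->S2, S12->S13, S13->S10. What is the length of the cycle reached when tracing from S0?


Trace from S0 until a state repeats:
  S0 -> S13 -> S10 -> S3 -> S13
S13 first seen at step 1, revisited at step 4.
Cycle length = 4 - 1 = 3

3


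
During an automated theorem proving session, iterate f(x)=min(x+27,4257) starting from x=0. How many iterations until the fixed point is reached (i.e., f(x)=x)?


Step 1: x=0, cap=4257, increment=27
Step 2: x grows by 27 each step until capped at 4257; fixed point is x=4257
Step 3: iterations = ceil(4257/27) = 158

158


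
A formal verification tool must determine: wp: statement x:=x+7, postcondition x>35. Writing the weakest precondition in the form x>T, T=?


Formula: wp(x:=E, P) = P[E/x] (substitute E for x in postcondition)
Step 1: Postcondition: x>35
Step 2: Substitute x+7 for x: x+7>35
Step 3: Solve for x: x > 35-7 = 28

28


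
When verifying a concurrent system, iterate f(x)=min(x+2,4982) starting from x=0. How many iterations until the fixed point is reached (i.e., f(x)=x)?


Step 1: x=0, cap=4982, increment=2
Step 2: x grows by 2 each step until capped at 4982; fixed point is x=4982
Step 3: iterations = ceil(4982/2) = 2491

2491


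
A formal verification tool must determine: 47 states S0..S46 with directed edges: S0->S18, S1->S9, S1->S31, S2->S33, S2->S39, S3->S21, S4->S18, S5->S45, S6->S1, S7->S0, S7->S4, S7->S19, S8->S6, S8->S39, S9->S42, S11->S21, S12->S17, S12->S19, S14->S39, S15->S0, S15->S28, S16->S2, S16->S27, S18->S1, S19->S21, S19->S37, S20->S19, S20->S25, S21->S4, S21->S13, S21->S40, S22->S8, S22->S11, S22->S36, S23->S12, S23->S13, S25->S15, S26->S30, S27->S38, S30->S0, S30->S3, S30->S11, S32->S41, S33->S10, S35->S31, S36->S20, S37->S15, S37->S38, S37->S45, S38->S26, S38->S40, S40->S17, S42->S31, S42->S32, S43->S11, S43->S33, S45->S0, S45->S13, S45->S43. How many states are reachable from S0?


BFS from S0:
  layer 0: {S0}
  layer 1: {S18}
  layer 2: {S1}
  layer 3: {S9, S31}
  layer 4: {S42}
  layer 5: {S32}
  layer 6: {S41}
Reachable set: {S0, S1, S9, S18, S31, S32, S41, S42}
Count = 8

8


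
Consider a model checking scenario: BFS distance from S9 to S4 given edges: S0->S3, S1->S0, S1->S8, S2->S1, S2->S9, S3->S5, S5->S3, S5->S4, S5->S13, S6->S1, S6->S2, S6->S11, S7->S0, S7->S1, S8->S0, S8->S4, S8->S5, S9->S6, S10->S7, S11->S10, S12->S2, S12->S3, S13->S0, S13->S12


BFS layer-by-layer from S9:
  dist 0: {S9}
  dist 1: {S6}
  dist 2: {S1, S2, S11}
  dist 3: {S0, S8, S10}
  dist 4: {S3, S4, S5, S7}
  -> S4 reached at distance 4
Shortest path length = 4

4


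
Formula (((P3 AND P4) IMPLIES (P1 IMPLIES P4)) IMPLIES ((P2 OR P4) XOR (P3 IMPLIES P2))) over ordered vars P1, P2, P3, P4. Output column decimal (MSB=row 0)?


Formula: (((P3 AND P4) IMPLIES (P1 IMPLIES P4)) IMPLIES ((P2 OR P4) XOR (P3 IMPLIES P2))) over P1, P2, P3, P4 (16 rows)
Evaluate each row (bits = P1,P2,P3,P4, MSB first):
  row 0 [0000]: (((0 AND 0) IMPLIES (0 IMPLIES 0)) IMPLIES ((0 OR 0) XOR (0 IMPLIES 0))) -> 1
  row 1 [0001]: (((0 AND 1) IMPLIES (0 IMPLIES 1)) IMPLIES ((0 OR 1) XOR (0 IMPLIES 0))) -> 0
  row 2 [0010]: (((1 AND 0) IMPLIES (0 IMPLIES 0)) IMPLIES ((0 OR 0) XOR (1 IMPLIES 0))) -> 0
  row 3 [0011]: (((1 AND 1) IMPLIES (0 IMPLIES 1)) IMPLIES ((0 OR 1) XOR (1 IMPLIES 0))) -> 1
  row 4 [0100]: (((0 AND 0) IMPLIES (0 IMPLIES 0)) IMPLIES ((1 OR 0) XOR (0 IMPLIES 1))) -> 0
  row 5 [0101]: (((0 AND 1) IMPLIES (0 IMPLIES 1)) IMPLIES ((1 OR 1) XOR (0 IMPLIES 1))) -> 0
  row 6 [0110]: (((1 AND 0) IMPLIES (0 IMPLIES 0)) IMPLIES ((1 OR 0) XOR (1 IMPLIES 1))) -> 0
  row 7 [0111]: (((1 AND 1) IMPLIES (0 IMPLIES 1)) IMPLIES ((1 OR 1) XOR (1 IMPLIES 1))) -> 0
  row 8 [1000]: (((0 AND 0) IMPLIES (1 IMPLIES 0)) IMPLIES ((0 OR 0) XOR (0 IMPLIES 0))) -> 1
  row 9 [1001]: (((0 AND 1) IMPLIES (1 IMPLIES 1)) IMPLIES ((0 OR 1) XOR (0 IMPLIES 0))) -> 0
  row 10 [1010]: (((1 AND 0) IMPLIES (1 IMPLIES 0)) IMPLIES ((0 OR 0) XOR (1 IMPLIES 0))) -> 0
  row 11 [1011]: (((1 AND 1) IMPLIES (1 IMPLIES 1)) IMPLIES ((0 OR 1) XOR (1 IMPLIES 0))) -> 1
  row 12 [1100]: (((0 AND 0) IMPLIES (1 IMPLIES 0)) IMPLIES ((1 OR 0) XOR (0 IMPLIES 1))) -> 0
  row 13 [1101]: (((0 AND 1) IMPLIES (1 IMPLIES 1)) IMPLIES ((1 OR 1) XOR (0 IMPLIES 1))) -> 0
  row 14 [1110]: (((1 AND 0) IMPLIES (1 IMPLIES 0)) IMPLIES ((1 OR 0) XOR (1 IMPLIES 1))) -> 0
  row 15 [1111]: (((1 AND 1) IMPLIES (1 IMPLIES 1)) IMPLIES ((1 OR 1) XOR (1 IMPLIES 1))) -> 0
Full result column, 4 rows per line (P1,P2 fixed per line; P3,P4 runs 00..11 left to right):
  rows 0-3 [P1,P2=00]: 1001  = hex 9
  rows 4-7 [P1,P2=01]: 0000  = hex 0
  rows 8-11 [P1,P2=10]: 1001  = hex 9
  rows 12-15 [P1,P2=11]: 0000  = hex 0
Output column (row 0 .. row 15) = 1001000010010000
Output column grouped in 4s = 1001 0000 1001 0000 = 0x9090
Convert to decimal digit by digit (value = value*16 + digit):
  9 -> 9
  9*16 + 0 = 144
  144*16 + 9 = 2313
  2313*16 + 0 = 37008
Decimal = 37008

37008


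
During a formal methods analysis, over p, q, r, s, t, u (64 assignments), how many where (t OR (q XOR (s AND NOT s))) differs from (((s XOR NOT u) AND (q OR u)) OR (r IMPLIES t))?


F1 = (t OR (q XOR (s AND NOT s)))
F2 = (((s XOR NOT u) AND (q OR u)) OR (r IMPLIES t))
Evaluate both on each of 64 rows (bits = p,q,r,s,t,u):
  row 0 [000000]: F1=0 F2=1 (differ) -> 1
  row 1 [000001]: F1=0 F2=1 (differ) -> 1
  row 2 [000010]: F1=1 F2=1 -> 0
  row 3 [000011]: F1=1 F2=1 -> 0
  row 4 [000100]: F1=0 F2=1 (differ) -> 1
  (every remaining row is evaluated the same way; all 64 results are listed next)
Full result column, 8 rows per line (p,q,r fixed per line; s,t,u runs 000..111 left to right):
  rows 0-7 [p,q,r=000]: 11001100  (ones: 4)
  rows 8-15 [p,q,r=001]: 00000100  (ones: 1)
  rows 16-23 [p,q,r=010]: 00000000  (ones: 0)
  rows 24-31 [p,q,r=011]: 01001000  (ones: 2)
  rows 32-39 [p,q,r=100]: 11001100  (ones: 4)
  rows 40-47 [p,q,r=101]: 00000100  (ones: 1)
  rows 48-55 [p,q,r=110]: 00000000  (ones: 0)
  rows 56-63 [p,q,r=111]: 01001000  (ones: 2)
Disagreements = 4+1+0+2+4+1+0+2 = 14

14


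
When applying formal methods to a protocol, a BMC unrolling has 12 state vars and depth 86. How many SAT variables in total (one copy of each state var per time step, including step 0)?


BMC unrolls to depth k, creating one copy of each state var for steps 0..k.
Step count = 86 + 1 = 87 (steps 0 through 86)
Vars per step = 12
Total = 12 * 87 = 1044

1044


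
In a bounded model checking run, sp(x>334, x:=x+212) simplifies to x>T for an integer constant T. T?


Formula: sp(P, x:=E) = exists old_x. (x = E[old_x/x]) AND P[old_x/x] (old_x is the value of x before the assignment; eliminate old_x by solving x = E[old_x/x] for old_x)
Step 1: Precondition P: x>334, i.e. old_x > 334
Step 2: Assignment gives x = old_x + 212, so old_x = x - 212
Step 3: Substitute into P: x - 212 > 334
Step 4: Simplify: x > 334+212 = 546

546


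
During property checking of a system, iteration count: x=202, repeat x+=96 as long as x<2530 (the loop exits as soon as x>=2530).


Step 1: x goes from 202 toward 2530 by 96; the body runs while x<2530, so iterations = ceil((bound-start)/step)
Step 2: Distance=2328
Step 3: ceil(2328/96)=25

25


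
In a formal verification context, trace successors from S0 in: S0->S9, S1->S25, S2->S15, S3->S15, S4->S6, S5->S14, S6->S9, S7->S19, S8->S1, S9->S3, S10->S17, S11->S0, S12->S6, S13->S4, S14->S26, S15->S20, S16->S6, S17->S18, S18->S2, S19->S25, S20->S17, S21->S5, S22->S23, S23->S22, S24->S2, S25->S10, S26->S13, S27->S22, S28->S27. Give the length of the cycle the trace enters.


Trace from S0 until a state repeats:
  S0 -> S9 -> S3 -> S15 -> S20 -> S17 -> S18 -> S2 -> S15
S15 first seen at step 3, revisited at step 8.
Cycle length = 8 - 3 = 5

5


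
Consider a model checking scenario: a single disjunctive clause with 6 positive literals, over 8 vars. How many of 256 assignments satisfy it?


Step 1: Total=2^8=256
Step 2: Unsat when all 6 false: 2^2=4
Step 3: Sat=256-4=252

252


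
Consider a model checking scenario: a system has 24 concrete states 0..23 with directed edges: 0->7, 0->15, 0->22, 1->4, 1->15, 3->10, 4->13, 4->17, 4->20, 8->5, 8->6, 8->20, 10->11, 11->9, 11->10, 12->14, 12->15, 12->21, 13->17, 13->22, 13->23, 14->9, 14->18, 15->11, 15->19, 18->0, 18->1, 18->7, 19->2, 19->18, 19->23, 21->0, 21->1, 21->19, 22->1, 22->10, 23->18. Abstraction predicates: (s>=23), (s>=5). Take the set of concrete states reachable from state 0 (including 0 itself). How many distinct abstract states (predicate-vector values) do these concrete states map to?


BFS from 0:
Concrete reachable: {0, 1, 2, 4, 7, 9, 10, 11, 13, 15, 17, 18, 19, 20, 22, 23}
Abstract via predicates (s>=23), (s>=5):
  (0,0) <- {0, 1, 2, 4}
  (0,1) <- {7, 9, 10, 11, 13, 15, 17, 18, 19, 20, 22}
  (1,1) <- {23}
Distinct abstract states = 3

3


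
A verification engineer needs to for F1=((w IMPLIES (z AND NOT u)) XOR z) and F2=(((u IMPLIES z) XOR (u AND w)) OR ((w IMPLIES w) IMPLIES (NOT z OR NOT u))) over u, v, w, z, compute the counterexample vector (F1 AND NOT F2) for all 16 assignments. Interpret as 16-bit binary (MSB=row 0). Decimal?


F1 = ((w IMPLIES (z AND NOT u)) XOR z)
F2 = (((u IMPLIES z) XOR (u AND w)) OR ((w IMPLIES w) IMPLIES (NOT z OR NOT u)))
Counterexample to F1=>F2 is where F1=1 and F2=0.
Evaluate each row (bits = u,v,w,z, MSB first):
  row 0 [0000]: F1=1 F2=1 -> F1&~F2 -> 0
  row 1 [0001]: F1=0 F2=1 -> F1&~F2 -> 0
  row 2 [0010]: F1=0 F2=1 -> F1&~F2 -> 0
  row 3 [0011]: F1=0 F2=1 -> F1&~F2 -> 0
  row 4 [0100]: F1=1 F2=1 -> F1&~F2 -> 0
  row 5 [0101]: F1=0 F2=1 -> F1&~F2 -> 0
  row 6 [0110]: F1=0 F2=1 -> F1&~F2 -> 0
  row 7 [0111]: F1=0 F2=1 -> F1&~F2 -> 0
  row 8 [1000]: F1=1 F2=1 -> F1&~F2 -> 0
  row 9 [1001]: F1=0 F2=1 -> F1&~F2 -> 0
  row 10 [1010]: F1=0 F2=1 -> F1&~F2 -> 0
  row 11 [1011]: F1=1 F2=0 -> F1&~F2 -> 1
  row 12 [1100]: F1=1 F2=1 -> F1&~F2 -> 0
  row 13 [1101]: F1=0 F2=1 -> F1&~F2 -> 0
  row 14 [1110]: F1=0 F2=1 -> F1&~F2 -> 0
  row 15 [1111]: F1=1 F2=0 -> F1&~F2 -> 1
Full result column, 4 rows per line (u,v fixed per line; w,z runs 00..11 left to right):
  rows 0-3 [u,v=00]: 0000  = hex 0
  rows 4-7 [u,v=01]: 0000  = hex 0
  rows 8-11 [u,v=10]: 0001  = hex 1
  rows 12-15 [u,v=11]: 0001  = hex 1
Counterexample vector (row 0 .. row 15) = 0000000000010001
Output column grouped in 4s = 0000 0000 0001 0001 = 0x0011
Convert to decimal digit by digit (value = value*16 + digit):
  0 -> 0
  0*16 + 0 = 0
  0*16 + 1 = 1
  1*16 + 1 = 17
Decimal = 17

17


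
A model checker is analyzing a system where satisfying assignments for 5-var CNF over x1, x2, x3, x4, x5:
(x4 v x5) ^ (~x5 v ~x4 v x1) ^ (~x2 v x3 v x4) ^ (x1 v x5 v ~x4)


CNF with 4 clauses over 5 vars (32 assignments).
An assignment satisfies CNF iff every clause has >=1 true literal.
Check each row (bits = x1,x2,x3,x4,x5; clause T/F shown):
  row 0 [00000]: clauses=FTTT -> 0
  row 1 [00001]: clauses=TTTT -> 1
  row 2 [00010]: clauses=TTTF -> 0
  row 3 [00011]: clauses=TFTT -> 0
  row 4 [00100]: clauses=FTTT -> 0
  row 5 [00101]: clauses=TTTT -> 1
  row 6 [00110]: clauses=TTTF -> 0
  row 7 [00111]: clauses=TFTT -> 0
  row 8 [01000]: clauses=FTFT -> 0
  row 9 [01001]: clauses=TTFT -> 0
  row 10 [01010]: clauses=TTTF -> 0
  row 11 [01011]: clauses=TFTT -> 0
  row 12 [01100]: clauses=FTTT -> 0
  row 13 [01101]: clauses=TTTT -> 1
  row 14 [01110]: clauses=TTTF -> 0
  row 15 [01111]: clauses=TFTT -> 0
  row 16 [10000]: clauses=FTTT -> 0
  row 17 [10001]: clauses=TTTT -> 1
  row 18 [10010]: clauses=TTTT -> 1
  row 19 [10011]: clauses=TTTT -> 1
  row 20 [10100]: clauses=FTTT -> 0
  row 21 [10101]: clauses=TTTT -> 1
  row 22 [10110]: clauses=TTTT -> 1
  row 23 [10111]: clauses=TTTT -> 1
  row 24 [11000]: clauses=FTFT -> 0
  row 25 [11001]: clauses=TTFT -> 0
  row 26 [11010]: clauses=TTTT -> 1
  row 27 [11011]: clauses=TTTT -> 1
  row 28 [11100]: clauses=FTTT -> 0
  row 29 [11101]: clauses=TTTT -> 1
  row 30 [11110]: clauses=TTTT -> 1
  row 31 [11111]: clauses=TTTT -> 1
Full result column, 8 rows per line (x1,x2 fixed per line; x3,x4,x5 runs 000..111 left to right):
  rows 0-7 [x1,x2=00]: 01000100  (ones: 2)
  rows 8-15 [x1,x2=01]: 00000100  (ones: 1)
  rows 16-23 [x1,x2=10]: 01110111  (ones: 6)
  rows 24-31 [x1,x2=11]: 00110111  (ones: 5)
Satisfying assignments = 2+1+6+5 = 14

14


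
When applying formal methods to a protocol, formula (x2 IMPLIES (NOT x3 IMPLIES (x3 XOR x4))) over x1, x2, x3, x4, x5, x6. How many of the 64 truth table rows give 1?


Formula: (x2 IMPLIES (NOT x3 IMPLIES (x3 XOR x4))) over 6 vars (64 rows)
Evaluate each row (x1, x2, x3, x4, x5, x6 as bits, MSB first):
  row 0 [000000]: (0 IMPLIES (NOT 0 IMPLIES (0 XOR 0))) -> 1
  row 1 [000001]: (0 IMPLIES (NOT 0 IMPLIES (0 XOR 0))) -> 1
  row 2 [000010]: (0 IMPLIES (NOT 0 IMPLIES (0 XOR 0))) -> 1
  row 3 [000011]: (0 IMPLIES (NOT 0 IMPLIES (0 XOR 0))) -> 1
  row 4 [000100]: (0 IMPLIES (NOT 0 IMPLIES (0 XOR 1))) -> 1
  (every remaining row is evaluated the same way; all 64 results are listed next)
Full result column, 8 rows per line (x1,x2,x3 fixed per line; x4,x5,x6 runs 000..111 left to right):
  rows 0-7 [x1,x2,x3=000]: 11111111  (ones: 8)
  rows 8-15 [x1,x2,x3=001]: 11111111  (ones: 8)
  rows 16-23 [x1,x2,x3=010]: 00001111  (ones: 4)
  rows 24-31 [x1,x2,x3=011]: 11111111  (ones: 8)
  rows 32-39 [x1,x2,x3=100]: 11111111  (ones: 8)
  rows 40-47 [x1,x2,x3=101]: 11111111  (ones: 8)
  rows 48-55 [x1,x2,x3=110]: 00001111  (ones: 4)
  rows 56-63 [x1,x2,x3=111]: 11111111  (ones: 8)
Count of 1-rows = 8+8+4+8+8+8+4+8 = 56

56


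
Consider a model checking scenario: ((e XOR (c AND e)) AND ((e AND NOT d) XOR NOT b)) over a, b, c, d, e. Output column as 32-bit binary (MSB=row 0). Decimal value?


Formula: ((e XOR (c AND e)) AND ((e AND NOT d) XOR NOT b)) over a, b, c, d, e (32 rows)
Evaluate each row (bits = a,b,c,d,e, MSB first):
  row 0 [00000]: ((0 XOR (0 AND 0)) AND ((0 AND NOT 0) XOR NOT 0)) -> 0
  row 1 [00001]: ((1 XOR (0 AND 1)) AND ((1 AND NOT 0) XOR NOT 0)) -> 0
  row 2 [00010]: ((0 XOR (0 AND 0)) AND ((0 AND NOT 1) XOR NOT 0)) -> 0
  row 3 [00011]: ((1 XOR (0 AND 1)) AND ((1 AND NOT 1) XOR NOT 0)) -> 1
  row 4 [00100]: ((0 XOR (1 AND 0)) AND ((0 AND NOT 0) XOR NOT 0)) -> 0
  row 5 [00101]: ((1 XOR (1 AND 1)) AND ((1 AND NOT 0) XOR NOT 0)) -> 0
  row 6 [00110]: ((0 XOR (1 AND 0)) AND ((0 AND NOT 1) XOR NOT 0)) -> 0
  row 7 [00111]: ((1 XOR (1 AND 1)) AND ((1 AND NOT 1) XOR NOT 0)) -> 0
  row 8 [01000]: ((0 XOR (0 AND 0)) AND ((0 AND NOT 0) XOR NOT 1)) -> 0
  row 9 [01001]: ((1 XOR (0 AND 1)) AND ((1 AND NOT 0) XOR NOT 1)) -> 1
  row 10 [01010]: ((0 XOR (0 AND 0)) AND ((0 AND NOT 1) XOR NOT 1)) -> 0
  row 11 [01011]: ((1 XOR (0 AND 1)) AND ((1 AND NOT 1) XOR NOT 1)) -> 0
  row 12 [01100]: ((0 XOR (1 AND 0)) AND ((0 AND NOT 0) XOR NOT 1)) -> 0
  row 13 [01101]: ((1 XOR (1 AND 1)) AND ((1 AND NOT 0) XOR NOT 1)) -> 0
  row 14 [01110]: ((0 XOR (1 AND 0)) AND ((0 AND NOT 1) XOR NOT 1)) -> 0
  row 15 [01111]: ((1 XOR (1 AND 1)) AND ((1 AND NOT 1) XOR NOT 1)) -> 0
  row 16 [10000]: ((0 XOR (0 AND 0)) AND ((0 AND NOT 0) XOR NOT 0)) -> 0
  row 17 [10001]: ((1 XOR (0 AND 1)) AND ((1 AND NOT 0) XOR NOT 0)) -> 0
  row 18 [10010]: ((0 XOR (0 AND 0)) AND ((0 AND NOT 1) XOR NOT 0)) -> 0
  row 19 [10011]: ((1 XOR (0 AND 1)) AND ((1 AND NOT 1) XOR NOT 0)) -> 1
  row 20 [10100]: ((0 XOR (1 AND 0)) AND ((0 AND NOT 0) XOR NOT 0)) -> 0
  row 21 [10101]: ((1 XOR (1 AND 1)) AND ((1 AND NOT 0) XOR NOT 0)) -> 0
  row 22 [10110]: ((0 XOR (1 AND 0)) AND ((0 AND NOT 1) XOR NOT 0)) -> 0
  row 23 [10111]: ((1 XOR (1 AND 1)) AND ((1 AND NOT 1) XOR NOT 0)) -> 0
  row 24 [11000]: ((0 XOR (0 AND 0)) AND ((0 AND NOT 0) XOR NOT 1)) -> 0
  row 25 [11001]: ((1 XOR (0 AND 1)) AND ((1 AND NOT 0) XOR NOT 1)) -> 1
  row 26 [11010]: ((0 XOR (0 AND 0)) AND ((0 AND NOT 1) XOR NOT 1)) -> 0
  row 27 [11011]: ((1 XOR (0 AND 1)) AND ((1 AND NOT 1) XOR NOT 1)) -> 0
  row 28 [11100]: ((0 XOR (1 AND 0)) AND ((0 AND NOT 0) XOR NOT 1)) -> 0
  row 29 [11101]: ((1 XOR (1 AND 1)) AND ((1 AND NOT 0) XOR NOT 1)) -> 0
  row 30 [11110]: ((0 XOR (1 AND 0)) AND ((0 AND NOT 1) XOR NOT 1)) -> 0
  row 31 [11111]: ((1 XOR (1 AND 1)) AND ((1 AND NOT 1) XOR NOT 1)) -> 0
Full result column, 4 rows per line (a,b,c fixed per line; d,e runs 00..11 left to right):
  rows 0-3 [a,b,c=000]: 0001  = hex 1
  rows 4-7 [a,b,c=001]: 0000  = hex 0
  rows 8-11 [a,b,c=010]: 0100  = hex 4
  rows 12-15 [a,b,c=011]: 0000  = hex 0
  rows 16-19 [a,b,c=100]: 0001  = hex 1
  rows 20-23 [a,b,c=101]: 0000  = hex 0
  rows 24-27 [a,b,c=110]: 0100  = hex 4
  rows 28-31 [a,b,c=111]: 0000  = hex 0
Output column (row 0 .. row 31) = 00010000010000000001000001000000
Output column grouped in 4s = 0001 0000 0100 0000 0001 0000 0100 0000 = 0x10401040
Convert to decimal digit by digit (value = value*16 + digit):
  1 -> 1
  1*16 + 0 = 16
  16*16 + 4 = 260
  260*16 + 0 = 4160
  4160*16 + 1 = 66561
  66561*16 + 0 = 1064976
  1064976*16 + 4 = 17039620
  17039620*16 + 0 = 272633920
Decimal = 272633920

272633920


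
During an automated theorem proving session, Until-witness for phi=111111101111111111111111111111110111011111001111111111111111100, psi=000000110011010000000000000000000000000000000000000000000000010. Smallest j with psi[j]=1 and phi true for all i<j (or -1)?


(phi U psi) at 0: need smallest j with psi[j]=1 and phi[i]=1 for all i in [0,j).
Scan from step 0:
  step 0: phi=1, psi=0 -> continue
  step 1: phi=1, psi=0 -> continue
  step 2: phi=1, psi=0 -> continue
  step 3: phi=1, psi=0 -> continue
  step 6: psi=1 and phi held for [0,6) -> witness found
Witness step = 6

6
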